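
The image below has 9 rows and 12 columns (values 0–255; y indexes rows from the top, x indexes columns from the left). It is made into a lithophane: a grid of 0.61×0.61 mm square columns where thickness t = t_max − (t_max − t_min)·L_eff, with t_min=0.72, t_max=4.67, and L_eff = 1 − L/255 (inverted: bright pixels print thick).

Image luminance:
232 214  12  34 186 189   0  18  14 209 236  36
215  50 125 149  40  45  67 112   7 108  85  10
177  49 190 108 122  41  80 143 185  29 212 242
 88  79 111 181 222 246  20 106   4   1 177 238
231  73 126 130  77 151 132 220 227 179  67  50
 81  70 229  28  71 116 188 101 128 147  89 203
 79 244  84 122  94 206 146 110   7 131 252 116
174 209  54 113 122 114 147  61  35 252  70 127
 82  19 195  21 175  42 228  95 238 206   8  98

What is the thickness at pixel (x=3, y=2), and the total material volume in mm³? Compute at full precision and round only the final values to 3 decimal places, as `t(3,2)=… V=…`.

span = t_max - t_min = 4.67 - 0.72 = 3.950
L(3,2) = 108, L_eff = 1 - 108/255 = 0.576471 (inverted)
t(3,2) = 4.67 - 3.950·0.576471 = 2.393
Σt over all 9·12 pixels = 713131/2550 ≈ 279.6592157
V = pitch²·Σt = 0.61²·713131/2550 = 104.061

t(3,2)=2.393 V=104.061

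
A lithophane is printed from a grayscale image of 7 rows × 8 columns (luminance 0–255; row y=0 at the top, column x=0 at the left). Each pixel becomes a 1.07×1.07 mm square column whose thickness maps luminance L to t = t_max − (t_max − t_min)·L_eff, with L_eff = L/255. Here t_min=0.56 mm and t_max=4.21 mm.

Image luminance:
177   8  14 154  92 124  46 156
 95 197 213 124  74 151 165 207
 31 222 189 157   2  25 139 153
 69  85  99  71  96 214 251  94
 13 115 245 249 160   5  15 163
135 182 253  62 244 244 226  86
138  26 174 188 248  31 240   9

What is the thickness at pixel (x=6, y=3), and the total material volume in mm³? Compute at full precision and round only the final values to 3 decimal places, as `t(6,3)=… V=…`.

t(6,3)=0.617 V=149.553

span = t_max - t_min = 4.21 - 0.56 = 3.650
L(6,3) = 251, L_eff = 251/255 = 0.984314
t(6,3) = 4.21 - 3.650·0.984314 = 0.617
Σt over all 7·8 pixels = 666191/5100 ≈ 130.6256863
V = pitch²·Σt = 1.07²·666191/5100 = 149.553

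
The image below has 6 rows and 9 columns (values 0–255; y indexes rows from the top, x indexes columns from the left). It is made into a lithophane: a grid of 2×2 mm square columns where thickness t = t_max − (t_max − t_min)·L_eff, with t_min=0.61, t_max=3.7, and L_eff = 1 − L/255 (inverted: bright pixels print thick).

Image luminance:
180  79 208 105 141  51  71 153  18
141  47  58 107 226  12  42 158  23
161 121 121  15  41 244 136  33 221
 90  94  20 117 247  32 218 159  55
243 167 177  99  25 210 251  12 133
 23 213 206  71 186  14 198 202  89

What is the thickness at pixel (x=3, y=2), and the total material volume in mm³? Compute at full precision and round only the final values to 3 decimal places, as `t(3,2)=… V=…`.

span = t_max - t_min = 3.7 - 0.61 = 3.090
L(3,2) = 15, L_eff = 1 - 15/255 = 0.941176 (inverted)
t(3,2) = 3.7 - 3.090·0.941176 = 0.792
Σt over all 6·9 pixels = 472891/4250 ≈ 111.2684706
V = pitch²·Σt = 2²·472891/4250 = 445.074

t(3,2)=0.792 V=445.074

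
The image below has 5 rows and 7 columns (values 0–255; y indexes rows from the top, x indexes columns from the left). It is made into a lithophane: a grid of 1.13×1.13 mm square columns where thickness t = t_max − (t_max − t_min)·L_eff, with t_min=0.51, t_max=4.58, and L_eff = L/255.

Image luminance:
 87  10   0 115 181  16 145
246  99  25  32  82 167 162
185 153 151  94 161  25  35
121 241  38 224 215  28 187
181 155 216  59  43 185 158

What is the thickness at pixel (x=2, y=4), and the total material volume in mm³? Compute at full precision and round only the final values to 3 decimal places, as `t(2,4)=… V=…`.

span = t_max - t_min = 4.58 - 0.51 = 4.070
L(2,4) = 216, L_eff = 216/255 = 0.847059
t(2,4) = 4.58 - 4.070·0.847059 = 1.132
Σt over all 5·7 pixels = 592324/6375 ≈ 92.9135686
V = pitch²·Σt = 1.13²·592324/6375 = 118.641

t(2,4)=1.132 V=118.641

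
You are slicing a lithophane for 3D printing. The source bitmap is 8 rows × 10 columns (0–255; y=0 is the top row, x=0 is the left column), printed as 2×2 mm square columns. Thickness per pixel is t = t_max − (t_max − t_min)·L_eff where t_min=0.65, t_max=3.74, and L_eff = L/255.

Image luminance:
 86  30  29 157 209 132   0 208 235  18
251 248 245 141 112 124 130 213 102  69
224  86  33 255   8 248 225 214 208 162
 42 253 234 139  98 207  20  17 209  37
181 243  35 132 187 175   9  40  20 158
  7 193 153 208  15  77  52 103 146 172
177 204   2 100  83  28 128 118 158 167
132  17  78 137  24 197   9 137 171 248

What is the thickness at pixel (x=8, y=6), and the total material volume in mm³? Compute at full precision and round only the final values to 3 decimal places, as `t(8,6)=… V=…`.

t(8,6)=1.825 V=698.571

span = t_max - t_min = 3.74 - 0.65 = 3.090
L(8,6) = 158, L_eff = 158/255 = 0.619608
t(8,6) = 3.74 - 3.090·0.619608 = 1.825
Σt over all 8·10 pixels = 1484463/8500 ≈ 174.6427059
V = pitch²·Σt = 2²·1484463/8500 = 698.571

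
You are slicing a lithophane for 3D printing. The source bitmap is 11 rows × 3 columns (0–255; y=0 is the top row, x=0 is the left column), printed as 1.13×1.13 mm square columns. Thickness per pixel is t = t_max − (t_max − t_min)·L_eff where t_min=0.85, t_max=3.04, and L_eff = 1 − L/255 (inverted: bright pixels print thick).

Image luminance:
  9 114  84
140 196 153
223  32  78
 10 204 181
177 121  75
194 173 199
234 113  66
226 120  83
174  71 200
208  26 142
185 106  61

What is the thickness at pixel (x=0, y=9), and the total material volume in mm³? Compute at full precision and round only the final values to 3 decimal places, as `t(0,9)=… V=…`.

t(0,9)=2.636 V=83.828

span = t_max - t_min = 3.04 - 0.85 = 2.190
L(0,9) = 208, L_eff = 1 - 208/255 = 0.184314 (inverted)
t(0,9) = 3.04 - 2.190·0.184314 = 2.636
Σt over all 11·3 pixels = 558019/8500 ≈ 65.6492941
V = pitch²·Σt = 1.13²·558019/8500 = 83.828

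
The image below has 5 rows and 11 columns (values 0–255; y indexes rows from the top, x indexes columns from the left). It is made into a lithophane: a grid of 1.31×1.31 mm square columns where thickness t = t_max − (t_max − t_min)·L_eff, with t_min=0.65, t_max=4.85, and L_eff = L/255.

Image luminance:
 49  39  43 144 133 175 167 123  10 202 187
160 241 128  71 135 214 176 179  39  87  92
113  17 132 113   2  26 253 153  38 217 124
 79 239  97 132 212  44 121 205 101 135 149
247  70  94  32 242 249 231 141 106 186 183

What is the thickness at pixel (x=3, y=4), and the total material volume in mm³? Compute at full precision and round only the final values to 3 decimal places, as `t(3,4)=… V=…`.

t(3,4)=4.323 V=252.084

span = t_max - t_min = 4.85 - 0.65 = 4.200
L(3,4) = 32, L_eff = 32/255 = 0.125490
t(3,4) = 4.85 - 4.200·0.125490 = 4.323
Σt over all 5·11 pixels = 249719/1700 ≈ 146.8935294
V = pitch²·Σt = 1.31²·249719/1700 = 252.084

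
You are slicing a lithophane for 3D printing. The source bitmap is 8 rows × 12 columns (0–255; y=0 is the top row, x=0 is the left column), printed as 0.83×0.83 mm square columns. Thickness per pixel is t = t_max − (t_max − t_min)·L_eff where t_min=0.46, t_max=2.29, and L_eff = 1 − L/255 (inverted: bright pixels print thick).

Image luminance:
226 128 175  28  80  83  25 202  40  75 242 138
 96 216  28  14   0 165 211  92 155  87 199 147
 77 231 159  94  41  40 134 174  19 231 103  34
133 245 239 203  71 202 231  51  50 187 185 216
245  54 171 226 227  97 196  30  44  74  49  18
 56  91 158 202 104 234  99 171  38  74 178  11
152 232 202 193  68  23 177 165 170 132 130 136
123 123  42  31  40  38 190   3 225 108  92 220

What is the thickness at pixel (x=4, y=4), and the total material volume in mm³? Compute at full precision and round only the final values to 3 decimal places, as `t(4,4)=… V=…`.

span = t_max - t_min = 2.29 - 0.46 = 1.830
L(4,4) = 227, L_eff = 1 - 227/255 = 0.109804 (inverted)
t(4,4) = 2.29 - 1.830·0.109804 = 2.089
Σt over all 8·12 pixels = 277816/2125 ≈ 130.7369412
V = pitch²·Σt = 0.83²·277816/2125 = 90.065

t(4,4)=2.089 V=90.065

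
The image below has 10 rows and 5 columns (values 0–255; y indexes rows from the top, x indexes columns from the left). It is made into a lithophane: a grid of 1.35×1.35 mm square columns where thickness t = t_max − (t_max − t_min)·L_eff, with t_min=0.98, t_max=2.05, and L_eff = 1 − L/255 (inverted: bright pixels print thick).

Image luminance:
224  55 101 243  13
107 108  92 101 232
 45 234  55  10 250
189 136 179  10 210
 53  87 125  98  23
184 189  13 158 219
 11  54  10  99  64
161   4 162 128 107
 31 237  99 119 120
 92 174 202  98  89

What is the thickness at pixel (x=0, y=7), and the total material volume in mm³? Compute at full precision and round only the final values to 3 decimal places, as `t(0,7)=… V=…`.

t(0,7)=1.656 V=133.688

span = t_max - t_min = 2.05 - 0.98 = 1.070
L(0,7) = 161, L_eff = 1 - 161/255 = 0.368627 (inverted)
t(0,7) = 2.05 - 1.070·0.368627 = 1.656
Σt over all 10·5 pixels = 467632/6375 ≈ 73.3540392
V = pitch²·Σt = 1.35²·467632/6375 = 133.688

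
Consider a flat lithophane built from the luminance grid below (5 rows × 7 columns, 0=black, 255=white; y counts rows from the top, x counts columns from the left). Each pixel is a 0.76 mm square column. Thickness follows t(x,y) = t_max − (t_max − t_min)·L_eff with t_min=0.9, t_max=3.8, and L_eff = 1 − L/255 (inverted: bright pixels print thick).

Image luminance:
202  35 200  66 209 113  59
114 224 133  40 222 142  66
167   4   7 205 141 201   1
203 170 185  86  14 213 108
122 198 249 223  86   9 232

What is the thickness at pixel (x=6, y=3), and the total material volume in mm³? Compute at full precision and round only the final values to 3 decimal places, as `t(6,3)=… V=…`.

span = t_max - t_min = 3.8 - 0.9 = 2.900
L(6,3) = 108, L_eff = 1 - 108/255 = 0.576471 (inverted)
t(6,3) = 3.8 - 2.900·0.576471 = 2.128
Σt over all 5·7 pixels = 107573/1275 ≈ 84.3709804
V = pitch²·Σt = 0.76²·107573/1275 = 48.733

t(6,3)=2.128 V=48.733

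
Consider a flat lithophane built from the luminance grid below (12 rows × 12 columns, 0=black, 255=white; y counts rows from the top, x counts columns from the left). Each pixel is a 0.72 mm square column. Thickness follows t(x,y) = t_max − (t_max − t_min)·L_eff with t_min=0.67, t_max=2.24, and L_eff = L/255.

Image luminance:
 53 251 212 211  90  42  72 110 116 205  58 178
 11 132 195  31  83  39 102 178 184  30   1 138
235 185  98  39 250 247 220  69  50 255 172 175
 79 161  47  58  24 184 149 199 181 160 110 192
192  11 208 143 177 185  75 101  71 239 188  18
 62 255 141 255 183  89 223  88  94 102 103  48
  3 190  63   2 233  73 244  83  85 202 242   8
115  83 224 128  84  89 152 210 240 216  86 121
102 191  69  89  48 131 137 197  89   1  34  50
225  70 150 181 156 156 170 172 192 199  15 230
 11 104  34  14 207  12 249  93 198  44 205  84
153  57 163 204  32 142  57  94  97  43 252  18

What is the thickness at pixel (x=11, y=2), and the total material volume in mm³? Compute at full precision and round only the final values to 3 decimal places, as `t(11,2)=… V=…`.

t(11,2)=1.163 V=108.778

span = t_max - t_min = 2.24 - 0.67 = 1.570
L(11,2) = 175, L_eff = 175/255 = 0.686275
t(11,2) = 2.24 - 1.570·0.686275 = 1.163
Σt over all 12·12 pixels = 209.834
V = pitch²·Σt = 0.72²·209.834 = 108.778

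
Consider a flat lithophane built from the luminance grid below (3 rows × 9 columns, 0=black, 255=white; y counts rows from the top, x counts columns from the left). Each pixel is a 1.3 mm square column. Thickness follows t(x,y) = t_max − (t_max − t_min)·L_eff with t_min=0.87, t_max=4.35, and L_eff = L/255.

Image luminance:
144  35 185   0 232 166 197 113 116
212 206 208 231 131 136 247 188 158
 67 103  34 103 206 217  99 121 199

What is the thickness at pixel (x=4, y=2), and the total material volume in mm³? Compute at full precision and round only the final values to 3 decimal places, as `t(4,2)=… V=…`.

t(4,2)=1.539 V=104.991

span = t_max - t_min = 4.35 - 0.87 = 3.480
L(4,2) = 206, L_eff = 206/255 = 0.807843
t(4,2) = 4.35 - 3.480·0.807843 = 1.539
Σt over all 3·9 pixels = 528061/8500 ≈ 62.1248235
V = pitch²·Σt = 1.3²·528061/8500 = 104.991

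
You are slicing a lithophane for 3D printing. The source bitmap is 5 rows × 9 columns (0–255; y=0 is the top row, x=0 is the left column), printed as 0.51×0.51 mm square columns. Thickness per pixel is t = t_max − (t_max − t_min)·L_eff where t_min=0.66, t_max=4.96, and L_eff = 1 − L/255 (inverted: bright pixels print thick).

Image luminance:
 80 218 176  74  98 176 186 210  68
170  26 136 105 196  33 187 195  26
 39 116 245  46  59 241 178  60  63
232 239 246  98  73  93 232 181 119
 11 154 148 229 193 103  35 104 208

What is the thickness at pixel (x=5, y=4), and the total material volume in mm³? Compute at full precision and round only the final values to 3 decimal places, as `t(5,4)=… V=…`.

t(5,4)=2.397 V=34.502

span = t_max - t_min = 4.96 - 0.66 = 4.300
L(5,4) = 103, L_eff = 1 - 103/255 = 0.596078 (inverted)
t(5,4) = 4.96 - 4.300·0.596078 = 2.397
Σt over all 5·9 pixels = 2255/17 ≈ 132.6470588
V = pitch²·Σt = 0.51²·2255/17 = 34.502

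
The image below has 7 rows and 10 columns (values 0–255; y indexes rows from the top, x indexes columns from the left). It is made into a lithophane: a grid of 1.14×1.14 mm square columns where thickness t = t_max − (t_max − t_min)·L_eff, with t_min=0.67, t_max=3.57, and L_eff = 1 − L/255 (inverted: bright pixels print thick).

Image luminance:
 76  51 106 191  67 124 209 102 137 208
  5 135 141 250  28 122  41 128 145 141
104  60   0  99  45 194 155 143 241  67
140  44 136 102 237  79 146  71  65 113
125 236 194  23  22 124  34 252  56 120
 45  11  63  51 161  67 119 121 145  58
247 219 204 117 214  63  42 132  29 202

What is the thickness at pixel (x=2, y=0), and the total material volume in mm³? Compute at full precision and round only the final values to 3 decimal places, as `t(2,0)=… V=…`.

span = t_max - t_min = 3.57 - 0.67 = 2.900
L(2,0) = 106, L_eff = 1 - 106/255 = 0.584314 (inverted)
t(2,0) = 3.57 - 2.900·0.584314 = 1.875
Σt over all 7·10 pixels = 355771/2550 ≈ 139.5180392
V = pitch²·Σt = 1.14²·355771/2550 = 181.318

t(2,0)=1.875 V=181.318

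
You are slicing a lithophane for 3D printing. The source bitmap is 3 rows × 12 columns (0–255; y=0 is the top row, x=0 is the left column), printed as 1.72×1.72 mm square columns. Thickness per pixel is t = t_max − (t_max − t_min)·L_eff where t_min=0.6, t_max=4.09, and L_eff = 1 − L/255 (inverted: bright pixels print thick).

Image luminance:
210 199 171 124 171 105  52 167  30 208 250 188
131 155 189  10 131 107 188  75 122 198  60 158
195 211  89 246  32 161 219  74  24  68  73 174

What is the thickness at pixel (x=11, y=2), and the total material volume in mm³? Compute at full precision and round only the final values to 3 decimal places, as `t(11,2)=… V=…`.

span = t_max - t_min = 4.09 - 0.6 = 3.490
L(11,2) = 174, L_eff = 1 - 174/255 = 0.317647 (inverted)
t(11,2) = 4.09 - 3.490·0.317647 = 2.981
Σt over all 3·12 pixels = 152239/1700 ≈ 89.5523529
V = pitch²·Σt = 1.72²·152239/1700 = 264.932

t(11,2)=2.981 V=264.932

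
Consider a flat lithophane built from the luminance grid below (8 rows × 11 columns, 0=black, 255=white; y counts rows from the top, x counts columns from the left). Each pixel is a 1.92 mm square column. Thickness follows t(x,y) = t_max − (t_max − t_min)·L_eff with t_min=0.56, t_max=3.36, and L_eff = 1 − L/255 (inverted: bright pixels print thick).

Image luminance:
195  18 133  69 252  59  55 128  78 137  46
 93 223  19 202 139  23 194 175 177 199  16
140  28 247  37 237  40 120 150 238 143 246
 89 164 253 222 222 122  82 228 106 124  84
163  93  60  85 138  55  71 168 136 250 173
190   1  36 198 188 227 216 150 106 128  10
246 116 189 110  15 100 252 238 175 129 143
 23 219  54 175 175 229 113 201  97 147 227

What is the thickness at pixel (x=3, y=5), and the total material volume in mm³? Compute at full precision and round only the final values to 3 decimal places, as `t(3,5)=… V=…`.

t(3,5)=2.734 V=674.163

span = t_max - t_min = 3.36 - 0.56 = 2.800
L(3,5) = 198, L_eff = 1 - 198/255 = 0.223529 (inverted)
t(3,5) = 3.36 - 2.800·0.223529 = 2.734
Σt over all 8·11 pixels = 46634/255 ≈ 182.8784314
V = pitch²·Σt = 1.92²·46634/255 = 674.163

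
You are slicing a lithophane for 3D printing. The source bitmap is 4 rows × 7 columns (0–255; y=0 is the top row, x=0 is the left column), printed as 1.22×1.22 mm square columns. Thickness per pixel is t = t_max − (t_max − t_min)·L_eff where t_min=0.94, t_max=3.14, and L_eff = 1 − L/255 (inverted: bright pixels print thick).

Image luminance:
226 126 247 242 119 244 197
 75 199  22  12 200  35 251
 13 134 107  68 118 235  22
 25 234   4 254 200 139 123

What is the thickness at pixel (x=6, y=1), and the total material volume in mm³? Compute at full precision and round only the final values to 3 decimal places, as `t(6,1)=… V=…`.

span = t_max - t_min = 3.14 - 0.94 = 2.200
L(6,1) = 251, L_eff = 1 - 251/255 = 0.015686 (inverted)
t(6,1) = 3.14 - 2.200·0.015686 = 3.105
Σt over all 4·7 pixels = 76139/1275 ≈ 59.7168627
V = pitch²·Σt = 1.22²·76139/1275 = 88.883

t(6,1)=3.105 V=88.883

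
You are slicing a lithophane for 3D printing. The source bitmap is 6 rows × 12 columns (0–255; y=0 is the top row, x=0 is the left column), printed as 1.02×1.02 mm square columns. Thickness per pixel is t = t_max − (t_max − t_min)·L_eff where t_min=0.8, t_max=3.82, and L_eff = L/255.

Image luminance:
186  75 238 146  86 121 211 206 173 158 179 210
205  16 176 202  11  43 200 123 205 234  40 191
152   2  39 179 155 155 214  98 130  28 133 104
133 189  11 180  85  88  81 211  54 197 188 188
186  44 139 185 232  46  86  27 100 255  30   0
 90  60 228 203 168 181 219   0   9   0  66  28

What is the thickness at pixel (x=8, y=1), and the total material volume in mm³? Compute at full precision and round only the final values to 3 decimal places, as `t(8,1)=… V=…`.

span = t_max - t_min = 3.82 - 0.8 = 3.020
L(8,1) = 205, L_eff = 205/255 = 0.803922
t(8,1) = 3.82 - 3.020·0.803922 = 1.392
Σt over all 6·12 pixels = 2115899/12750 ≈ 165.9528627
V = pitch²·Σt = 1.02²·2115899/12750 = 172.657

t(8,1)=1.392 V=172.657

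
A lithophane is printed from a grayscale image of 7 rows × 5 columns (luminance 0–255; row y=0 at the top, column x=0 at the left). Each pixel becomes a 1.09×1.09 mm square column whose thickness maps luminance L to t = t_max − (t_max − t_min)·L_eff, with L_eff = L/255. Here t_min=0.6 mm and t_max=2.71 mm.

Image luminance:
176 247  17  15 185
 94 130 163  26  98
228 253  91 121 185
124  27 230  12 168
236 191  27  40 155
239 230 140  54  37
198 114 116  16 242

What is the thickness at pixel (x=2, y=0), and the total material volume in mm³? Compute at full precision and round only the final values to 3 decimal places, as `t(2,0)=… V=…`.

span = t_max - t_min = 2.71 - 0.6 = 2.110
L(2,0) = 17, L_eff = 17/255 = 0.066667
t(2,0) = 2.71 - 2.110·0.066667 = 2.569
Σt over all 7·5 pixels = 14428/255 ≈ 56.5803922
V = pitch²·Σt = 1.09²·14428/255 = 67.223

t(2,0)=2.569 V=67.223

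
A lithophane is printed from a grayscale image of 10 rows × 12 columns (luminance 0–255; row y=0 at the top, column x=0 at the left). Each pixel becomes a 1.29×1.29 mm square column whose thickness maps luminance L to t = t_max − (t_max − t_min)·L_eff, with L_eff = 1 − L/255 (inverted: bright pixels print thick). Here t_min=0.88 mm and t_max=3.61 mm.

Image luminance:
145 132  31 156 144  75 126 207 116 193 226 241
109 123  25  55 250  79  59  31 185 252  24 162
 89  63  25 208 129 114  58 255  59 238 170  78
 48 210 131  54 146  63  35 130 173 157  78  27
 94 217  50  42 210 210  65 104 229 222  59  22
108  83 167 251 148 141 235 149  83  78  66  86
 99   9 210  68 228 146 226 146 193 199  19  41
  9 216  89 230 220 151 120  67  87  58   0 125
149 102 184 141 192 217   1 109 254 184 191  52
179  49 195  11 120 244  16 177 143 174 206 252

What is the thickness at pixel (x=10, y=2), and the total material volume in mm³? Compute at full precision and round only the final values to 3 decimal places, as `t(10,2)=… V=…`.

t(10,2)=2.700 V=451.889

span = t_max - t_min = 3.61 - 0.88 = 2.730
L(10,2) = 170, L_eff = 1 - 170/255 = 0.333333 (inverted)
t(10,2) = 3.61 - 2.730·0.333333 = 2.700
Σt over all 10·12 pixels = 2308191/8500 ≈ 271.5518824
V = pitch²·Σt = 1.29²·2308191/8500 = 451.889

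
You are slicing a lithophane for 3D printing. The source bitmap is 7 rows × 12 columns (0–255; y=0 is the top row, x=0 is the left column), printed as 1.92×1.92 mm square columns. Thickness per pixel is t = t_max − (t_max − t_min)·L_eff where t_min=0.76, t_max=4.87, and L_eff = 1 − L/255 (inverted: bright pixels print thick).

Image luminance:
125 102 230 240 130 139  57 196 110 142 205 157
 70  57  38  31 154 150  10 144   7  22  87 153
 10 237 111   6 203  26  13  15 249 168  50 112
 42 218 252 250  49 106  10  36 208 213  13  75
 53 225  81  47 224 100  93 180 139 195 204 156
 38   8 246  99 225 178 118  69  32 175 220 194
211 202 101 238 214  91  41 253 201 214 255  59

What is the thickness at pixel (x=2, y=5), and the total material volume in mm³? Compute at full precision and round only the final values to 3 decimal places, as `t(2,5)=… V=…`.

span = t_max - t_min = 4.87 - 0.76 = 4.110
L(2,5) = 246, L_eff = 1 - 246/255 = 0.035294 (inverted)
t(2,5) = 4.87 - 4.110·0.035294 = 4.725
Σt over all 7·12 pixels = 2023199/8500 ≈ 238.0234118
V = pitch²·Σt = 1.92²·2023199/8500 = 877.450

t(2,5)=4.725 V=877.450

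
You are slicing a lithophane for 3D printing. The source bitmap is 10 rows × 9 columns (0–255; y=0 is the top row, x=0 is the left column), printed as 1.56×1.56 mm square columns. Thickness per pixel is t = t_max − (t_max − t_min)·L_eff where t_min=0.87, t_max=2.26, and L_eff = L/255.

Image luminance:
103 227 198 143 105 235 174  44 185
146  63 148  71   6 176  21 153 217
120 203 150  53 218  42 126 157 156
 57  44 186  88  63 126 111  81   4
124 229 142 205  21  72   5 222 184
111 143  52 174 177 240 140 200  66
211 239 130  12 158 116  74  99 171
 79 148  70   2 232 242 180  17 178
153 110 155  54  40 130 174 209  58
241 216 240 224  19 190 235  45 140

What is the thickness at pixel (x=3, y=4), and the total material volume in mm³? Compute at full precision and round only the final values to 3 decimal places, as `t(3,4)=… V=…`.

span = t_max - t_min = 2.26 - 0.87 = 1.390
L(3,4) = 205, L_eff = 205/255 = 0.803922
t(3,4) = 2.26 - 1.390·0.803922 = 1.143
Σt over all 10·9 pixels = 588813/4250 ≈ 138.5442353
V = pitch²·Σt = 1.56²·588813/4250 = 337.161

t(3,4)=1.143 V=337.161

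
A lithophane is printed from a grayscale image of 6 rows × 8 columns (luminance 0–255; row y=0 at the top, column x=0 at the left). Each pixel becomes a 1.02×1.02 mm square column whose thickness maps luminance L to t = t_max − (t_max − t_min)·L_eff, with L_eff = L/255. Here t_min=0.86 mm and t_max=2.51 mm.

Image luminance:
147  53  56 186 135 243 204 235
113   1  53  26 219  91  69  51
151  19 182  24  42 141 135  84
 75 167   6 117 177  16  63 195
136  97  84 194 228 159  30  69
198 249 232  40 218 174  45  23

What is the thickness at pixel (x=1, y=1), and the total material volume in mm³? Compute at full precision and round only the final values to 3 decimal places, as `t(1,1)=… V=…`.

span = t_max - t_min = 2.51 - 0.86 = 1.650
L(1,1) = 1, L_eff = 1/255 = 0.003922
t(1,1) = 2.51 - 1.650·0.003922 = 2.504
Σt over all 6·8 pixels = 35661/425 ≈ 83.9082353
V = pitch²·Σt = 1.02²·35661/425 = 87.298

t(1,1)=2.504 V=87.298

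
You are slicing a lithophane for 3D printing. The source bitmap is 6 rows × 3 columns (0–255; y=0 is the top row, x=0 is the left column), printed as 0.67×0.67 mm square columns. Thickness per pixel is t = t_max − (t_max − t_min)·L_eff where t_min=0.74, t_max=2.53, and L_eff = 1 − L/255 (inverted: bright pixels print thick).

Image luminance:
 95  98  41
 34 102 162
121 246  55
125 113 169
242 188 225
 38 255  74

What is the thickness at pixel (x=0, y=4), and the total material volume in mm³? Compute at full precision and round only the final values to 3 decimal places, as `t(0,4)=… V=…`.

span = t_max - t_min = 2.53 - 0.74 = 1.790
L(0,4) = 242, L_eff = 1 - 242/255 = 0.050980 (inverted)
t(0,4) = 2.53 - 1.790·0.050980 = 2.439
Σt over all 6·3 pixels = 766217/25500 ≈ 30.0477255
V = pitch²·Σt = 0.67²·766217/25500 = 13.488

t(0,4)=2.439 V=13.488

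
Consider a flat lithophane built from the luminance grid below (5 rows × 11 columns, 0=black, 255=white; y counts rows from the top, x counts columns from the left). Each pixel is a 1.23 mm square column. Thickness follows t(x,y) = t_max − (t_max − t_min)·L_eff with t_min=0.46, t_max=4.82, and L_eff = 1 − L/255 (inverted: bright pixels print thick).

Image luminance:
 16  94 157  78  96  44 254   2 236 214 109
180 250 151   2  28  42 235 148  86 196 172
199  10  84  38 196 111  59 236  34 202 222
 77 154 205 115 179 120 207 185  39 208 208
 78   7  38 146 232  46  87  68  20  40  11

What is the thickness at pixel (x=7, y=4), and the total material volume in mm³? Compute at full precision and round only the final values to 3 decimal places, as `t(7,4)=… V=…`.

span = t_max - t_min = 4.82 - 0.46 = 4.360
L(7,4) = 68, L_eff = 1 - 68/255 = 0.733333 (inverted)
t(7,4) = 4.82 - 4.360·0.733333 = 1.623
Σt over all 5·11 pixels = 590831/4250 ≈ 139.0190588
V = pitch²·Σt = 1.23²·590831/4250 = 210.322

t(7,4)=1.623 V=210.322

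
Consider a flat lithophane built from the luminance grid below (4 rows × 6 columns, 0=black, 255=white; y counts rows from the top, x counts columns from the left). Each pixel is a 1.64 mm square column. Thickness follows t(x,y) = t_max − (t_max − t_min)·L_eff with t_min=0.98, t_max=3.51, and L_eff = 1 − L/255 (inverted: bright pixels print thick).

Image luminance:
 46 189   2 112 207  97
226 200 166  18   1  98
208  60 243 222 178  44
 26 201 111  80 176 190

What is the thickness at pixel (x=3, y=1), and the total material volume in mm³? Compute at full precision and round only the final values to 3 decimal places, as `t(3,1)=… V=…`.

span = t_max - t_min = 3.51 - 0.98 = 2.530
L(3,1) = 18, L_eff = 1 - 18/255 = 0.929412 (inverted)
t(3,1) = 3.51 - 2.530·0.929412 = 1.159
Σt over all 4·6 pixels = 1384313/25500 ≈ 54.2867843
V = pitch²·Σt = 1.64²·1384313/25500 = 146.010

t(3,1)=1.159 V=146.010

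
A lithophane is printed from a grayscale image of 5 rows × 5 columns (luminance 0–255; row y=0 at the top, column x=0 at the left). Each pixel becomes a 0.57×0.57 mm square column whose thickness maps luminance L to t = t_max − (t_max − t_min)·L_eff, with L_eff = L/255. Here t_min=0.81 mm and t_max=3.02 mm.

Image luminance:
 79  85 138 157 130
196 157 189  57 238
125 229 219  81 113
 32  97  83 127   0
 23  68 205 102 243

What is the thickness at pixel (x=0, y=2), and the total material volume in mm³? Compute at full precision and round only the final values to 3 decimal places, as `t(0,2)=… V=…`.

t(0,2)=1.937 V=15.595

span = t_max - t_min = 3.02 - 0.81 = 2.210
L(0,2) = 125, L_eff = 125/255 = 0.490196
t(0,2) = 3.02 - 2.210·0.490196 = 1.937
Σt over all 5·5 pixels = 72001/1500 ≈ 48.0006667
V = pitch²·Σt = 0.57²·72001/1500 = 15.595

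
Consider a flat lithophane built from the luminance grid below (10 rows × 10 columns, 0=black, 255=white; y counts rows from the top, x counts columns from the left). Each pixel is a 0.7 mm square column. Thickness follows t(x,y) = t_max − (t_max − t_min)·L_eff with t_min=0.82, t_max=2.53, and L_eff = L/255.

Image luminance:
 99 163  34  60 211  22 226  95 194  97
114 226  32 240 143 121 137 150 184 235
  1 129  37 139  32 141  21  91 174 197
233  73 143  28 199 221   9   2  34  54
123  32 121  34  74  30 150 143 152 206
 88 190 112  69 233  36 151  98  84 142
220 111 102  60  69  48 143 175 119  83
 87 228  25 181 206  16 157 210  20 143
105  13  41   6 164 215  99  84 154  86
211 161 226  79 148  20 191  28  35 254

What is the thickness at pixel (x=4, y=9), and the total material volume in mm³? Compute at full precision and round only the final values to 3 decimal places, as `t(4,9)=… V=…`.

span = t_max - t_min = 2.53 - 0.82 = 1.710
L(4,9) = 148, L_eff = 148/255 = 0.580392
t(4,9) = 2.53 - 1.710·0.580392 = 1.538
Σt over all 10·10 pixels = 370444/2125 ≈ 174.3265882
V = pitch²·Σt = 0.7²·370444/2125 = 85.420

t(4,9)=1.538 V=85.420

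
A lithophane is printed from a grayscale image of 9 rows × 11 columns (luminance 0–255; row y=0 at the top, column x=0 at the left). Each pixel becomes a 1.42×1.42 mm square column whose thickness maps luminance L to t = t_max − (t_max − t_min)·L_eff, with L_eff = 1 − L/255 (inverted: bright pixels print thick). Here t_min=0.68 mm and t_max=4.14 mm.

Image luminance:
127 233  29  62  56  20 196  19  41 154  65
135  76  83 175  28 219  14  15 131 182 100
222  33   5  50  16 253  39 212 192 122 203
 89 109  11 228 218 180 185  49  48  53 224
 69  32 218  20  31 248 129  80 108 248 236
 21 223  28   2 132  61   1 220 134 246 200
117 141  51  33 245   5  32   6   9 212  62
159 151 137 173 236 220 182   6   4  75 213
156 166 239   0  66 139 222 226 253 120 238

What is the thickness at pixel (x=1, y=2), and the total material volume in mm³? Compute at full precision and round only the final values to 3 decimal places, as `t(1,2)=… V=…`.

span = t_max - t_min = 4.14 - 0.68 = 3.460
L(1,2) = 33, L_eff = 1 - 33/255 = 0.870588 (inverted)
t(1,2) = 4.14 - 3.460·0.870588 = 1.128
Σt over all 9·11 pixels = 1456958/6375 ≈ 228.5424314
V = pitch²·Σt = 1.42²·1456958/6375 = 460.833

t(1,2)=1.128 V=460.833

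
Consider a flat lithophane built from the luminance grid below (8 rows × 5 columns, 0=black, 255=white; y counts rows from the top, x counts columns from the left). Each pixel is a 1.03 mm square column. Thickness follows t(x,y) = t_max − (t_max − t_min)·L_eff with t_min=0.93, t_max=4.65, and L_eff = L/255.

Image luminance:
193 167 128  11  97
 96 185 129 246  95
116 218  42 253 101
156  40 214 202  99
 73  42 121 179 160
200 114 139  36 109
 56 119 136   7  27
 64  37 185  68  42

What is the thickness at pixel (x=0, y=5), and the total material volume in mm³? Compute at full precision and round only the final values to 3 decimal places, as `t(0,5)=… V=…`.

t(0,5)=1.732 V=124.556

span = t_max - t_min = 4.65 - 0.93 = 3.720
L(0,5) = 200, L_eff = 200/255 = 0.784314
t(0,5) = 4.65 - 3.720·0.784314 = 1.732
Σt over all 8·5 pixels = 249488/2125 ≈ 117.4061176
V = pitch²·Σt = 1.03²·249488/2125 = 124.556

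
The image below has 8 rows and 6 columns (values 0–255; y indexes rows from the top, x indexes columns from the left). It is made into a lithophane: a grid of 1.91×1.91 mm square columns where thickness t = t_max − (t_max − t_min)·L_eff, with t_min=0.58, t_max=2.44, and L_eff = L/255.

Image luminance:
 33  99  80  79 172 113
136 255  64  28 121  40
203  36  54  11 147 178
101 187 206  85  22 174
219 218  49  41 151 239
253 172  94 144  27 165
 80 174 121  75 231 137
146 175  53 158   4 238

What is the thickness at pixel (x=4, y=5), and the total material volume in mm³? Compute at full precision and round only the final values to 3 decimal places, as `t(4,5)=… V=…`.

span = t_max - t_min = 2.44 - 0.58 = 1.860
L(4,5) = 27, L_eff = 27/255 = 0.105882
t(4,5) = 2.44 - 1.860·0.105882 = 2.243
Σt over all 8·6 pixels = 156066/2125 ≈ 73.4428235
V = pitch²·Σt = 1.91²·156066/2125 = 267.927

t(4,5)=2.243 V=267.927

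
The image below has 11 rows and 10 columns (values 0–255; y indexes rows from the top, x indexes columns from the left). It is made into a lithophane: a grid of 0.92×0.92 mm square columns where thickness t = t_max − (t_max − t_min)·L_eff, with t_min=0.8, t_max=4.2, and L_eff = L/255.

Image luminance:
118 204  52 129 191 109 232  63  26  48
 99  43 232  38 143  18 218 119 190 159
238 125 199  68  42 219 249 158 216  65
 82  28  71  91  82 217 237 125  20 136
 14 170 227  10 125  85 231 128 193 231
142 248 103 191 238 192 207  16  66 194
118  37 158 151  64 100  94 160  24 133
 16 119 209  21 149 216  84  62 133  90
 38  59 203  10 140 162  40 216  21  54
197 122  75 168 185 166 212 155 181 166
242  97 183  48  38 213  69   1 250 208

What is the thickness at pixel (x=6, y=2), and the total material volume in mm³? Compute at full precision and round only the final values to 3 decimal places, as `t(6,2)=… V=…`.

t(6,2)=0.880 V=231.157

span = t_max - t_min = 4.2 - 0.8 = 3.400
L(6,2) = 249, L_eff = 249/255 = 0.976471
t(6,2) = 4.2 - 3.400·0.976471 = 0.880
Σt over all 11·10 pixels = 20483/75 ≈ 273.1066667
V = pitch²·Σt = 0.92²·20483/75 = 231.157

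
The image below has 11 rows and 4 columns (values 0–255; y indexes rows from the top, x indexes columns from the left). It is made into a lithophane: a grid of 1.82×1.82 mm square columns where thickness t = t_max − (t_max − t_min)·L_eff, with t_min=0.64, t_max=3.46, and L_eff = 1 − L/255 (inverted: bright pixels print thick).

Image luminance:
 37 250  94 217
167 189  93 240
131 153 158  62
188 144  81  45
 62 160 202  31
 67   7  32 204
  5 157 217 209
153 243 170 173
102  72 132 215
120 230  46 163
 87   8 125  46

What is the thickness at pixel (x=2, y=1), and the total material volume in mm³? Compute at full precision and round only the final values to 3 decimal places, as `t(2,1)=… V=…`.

span = t_max - t_min = 3.46 - 0.64 = 2.820
L(2,1) = 93, L_eff = 1 - 93/255 = 0.635294 (inverted)
t(2,1) = 3.46 - 2.820·0.635294 = 1.668
Σt over all 11·4 pixels = 386969/4250 ≈ 91.0515294
V = pitch²·Σt = 1.82²·386969/4250 = 301.599

t(2,1)=1.668 V=301.599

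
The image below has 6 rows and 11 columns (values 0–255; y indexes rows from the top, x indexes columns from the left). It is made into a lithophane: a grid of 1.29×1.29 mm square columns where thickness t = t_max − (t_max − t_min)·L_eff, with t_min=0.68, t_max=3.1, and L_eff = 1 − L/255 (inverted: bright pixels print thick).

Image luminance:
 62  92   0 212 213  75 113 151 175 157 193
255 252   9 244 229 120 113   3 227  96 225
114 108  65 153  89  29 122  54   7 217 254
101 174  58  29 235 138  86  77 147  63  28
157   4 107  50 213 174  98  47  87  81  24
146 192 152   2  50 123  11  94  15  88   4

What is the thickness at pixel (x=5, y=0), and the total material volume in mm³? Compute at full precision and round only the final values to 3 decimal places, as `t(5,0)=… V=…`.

t(5,0)=1.392 V=192.861

span = t_max - t_min = 3.1 - 0.68 = 2.420
L(5,0) = 75, L_eff = 1 - 75/255 = 0.705882 (inverted)
t(5,0) = 3.1 - 2.420·0.705882 = 1.392
Σt over all 6·11 pixels = 1477663/12750 ≈ 115.8951373
V = pitch²·Σt = 1.29²·1477663/12750 = 192.861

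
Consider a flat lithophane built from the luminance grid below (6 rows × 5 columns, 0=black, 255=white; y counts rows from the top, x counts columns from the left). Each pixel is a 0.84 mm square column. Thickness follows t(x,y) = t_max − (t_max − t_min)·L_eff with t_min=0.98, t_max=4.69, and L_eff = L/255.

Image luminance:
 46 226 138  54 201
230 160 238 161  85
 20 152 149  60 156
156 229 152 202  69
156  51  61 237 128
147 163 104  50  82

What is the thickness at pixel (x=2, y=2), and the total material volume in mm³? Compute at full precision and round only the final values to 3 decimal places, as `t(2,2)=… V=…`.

span = t_max - t_min = 4.69 - 0.98 = 3.710
L(2,2) = 149, L_eff = 149/255 = 0.584314
t(2,2) = 4.69 - 3.710·0.584314 = 2.522
Σt over all 6·5 pixels = 122381/1500 ≈ 81.5873333
V = pitch²·Σt = 0.84²·122381/1500 = 57.568

t(2,2)=2.522 V=57.568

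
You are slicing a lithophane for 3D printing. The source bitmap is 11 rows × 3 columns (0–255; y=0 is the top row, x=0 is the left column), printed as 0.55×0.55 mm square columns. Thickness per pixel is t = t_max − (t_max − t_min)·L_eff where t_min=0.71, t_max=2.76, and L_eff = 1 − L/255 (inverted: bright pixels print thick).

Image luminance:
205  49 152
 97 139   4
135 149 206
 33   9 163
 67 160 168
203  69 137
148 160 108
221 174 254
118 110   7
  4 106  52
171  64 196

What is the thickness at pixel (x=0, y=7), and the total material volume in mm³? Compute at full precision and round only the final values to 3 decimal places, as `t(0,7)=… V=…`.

span = t_max - t_min = 2.76 - 0.71 = 2.050
L(0,7) = 221, L_eff = 1 - 221/255 = 0.133333 (inverted)
t(0,7) = 2.76 - 2.050·0.133333 = 2.487
Σt over all 11·3 pixels = 95017/1700 ≈ 55.8923529
V = pitch²·Σt = 0.55²·95017/1700 = 16.907

t(0,7)=2.487 V=16.907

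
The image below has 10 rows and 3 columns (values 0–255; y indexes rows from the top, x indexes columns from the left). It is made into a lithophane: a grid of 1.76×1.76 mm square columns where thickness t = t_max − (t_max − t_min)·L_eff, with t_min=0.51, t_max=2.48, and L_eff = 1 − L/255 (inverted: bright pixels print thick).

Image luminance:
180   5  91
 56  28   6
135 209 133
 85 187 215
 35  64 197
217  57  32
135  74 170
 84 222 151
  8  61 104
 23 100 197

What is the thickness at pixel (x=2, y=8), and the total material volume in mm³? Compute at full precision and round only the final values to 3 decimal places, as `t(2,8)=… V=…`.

span = t_max - t_min = 2.48 - 0.51 = 1.970
L(2,8) = 104, L_eff = 1 - 104/255 = 0.592157 (inverted)
t(2,8) = 2.48 - 1.970·0.592157 = 1.313
Σt over all 10·3 pixels = 344189/8500 ≈ 40.4928235
V = pitch²·Σt = 1.76²·344189/8500 = 125.431

t(2,8)=1.313 V=125.431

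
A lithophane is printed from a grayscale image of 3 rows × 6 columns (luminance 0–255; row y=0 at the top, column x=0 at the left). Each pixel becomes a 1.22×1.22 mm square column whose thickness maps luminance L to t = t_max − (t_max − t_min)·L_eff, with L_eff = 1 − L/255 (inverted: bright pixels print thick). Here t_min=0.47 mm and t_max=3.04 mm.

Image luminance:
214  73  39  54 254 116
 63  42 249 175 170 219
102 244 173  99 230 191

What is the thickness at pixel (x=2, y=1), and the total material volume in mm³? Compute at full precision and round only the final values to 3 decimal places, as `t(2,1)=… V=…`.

t(2,1)=2.980 V=53.199

span = t_max - t_min = 3.04 - 0.47 = 2.570
L(2,1) = 249, L_eff = 1 - 249/255 = 0.023529 (inverted)
t(2,1) = 3.04 - 2.570·0.023529 = 2.980
Σt over all 3·6 pixels = 911429/25500 ≈ 35.7423137
V = pitch²·Σt = 1.22²·911429/25500 = 53.199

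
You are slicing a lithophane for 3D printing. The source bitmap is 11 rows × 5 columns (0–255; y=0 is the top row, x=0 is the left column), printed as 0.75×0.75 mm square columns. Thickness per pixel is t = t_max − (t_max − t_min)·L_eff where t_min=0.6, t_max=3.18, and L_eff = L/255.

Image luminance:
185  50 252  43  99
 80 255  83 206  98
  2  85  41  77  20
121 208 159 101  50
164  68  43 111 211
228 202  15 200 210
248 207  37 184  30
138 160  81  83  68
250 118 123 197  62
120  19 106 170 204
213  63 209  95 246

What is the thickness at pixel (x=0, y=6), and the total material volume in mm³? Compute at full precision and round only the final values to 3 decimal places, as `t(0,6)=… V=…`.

span = t_max - t_min = 3.18 - 0.6 = 2.580
L(0,6) = 248, L_eff = 248/255 = 0.972549
t(0,6) = 3.18 - 2.580·0.972549 = 0.671
Σt over all 11·5 pixels = 438111/4250 ≈ 103.0849412
V = pitch²·Σt = 0.75²·438111/4250 = 57.985

t(0,6)=0.671 V=57.985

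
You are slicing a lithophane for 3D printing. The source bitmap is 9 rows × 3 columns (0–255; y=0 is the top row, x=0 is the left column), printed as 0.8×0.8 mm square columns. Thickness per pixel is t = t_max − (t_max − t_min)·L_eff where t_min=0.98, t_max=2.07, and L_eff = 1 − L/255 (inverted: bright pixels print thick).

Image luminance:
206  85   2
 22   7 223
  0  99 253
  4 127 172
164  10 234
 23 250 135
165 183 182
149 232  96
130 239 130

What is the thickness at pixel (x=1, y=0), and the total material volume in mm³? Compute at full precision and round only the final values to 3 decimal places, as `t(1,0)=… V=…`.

span = t_max - t_min = 2.07 - 0.98 = 1.090
L(1,0) = 85, L_eff = 1 - 85/255 = 0.666667 (inverted)
t(1,0) = 2.07 - 1.090·0.666667 = 1.343
Σt over all 9·3 pixels = 88219/2125 ≈ 41.5148235
V = pitch²·Σt = 0.8²·88219/2125 = 26.569

t(1,0)=1.343 V=26.569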